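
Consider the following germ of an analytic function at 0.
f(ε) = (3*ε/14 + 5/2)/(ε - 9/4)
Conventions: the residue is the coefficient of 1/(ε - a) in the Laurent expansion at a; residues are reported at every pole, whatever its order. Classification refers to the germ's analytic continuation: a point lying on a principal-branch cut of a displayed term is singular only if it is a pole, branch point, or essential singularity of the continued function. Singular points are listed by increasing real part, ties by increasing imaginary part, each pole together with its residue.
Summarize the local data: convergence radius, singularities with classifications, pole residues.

Denominator factor (ε - 9/4): pole of order 1 at 9/4, modulus 9/4.
The radius of convergence is the smallest modulus among the singular points: 9/4.
At the order-1 pole 9/4 set g(ε) = (ε - (9/4))*f(ε) = 3*ε/14 + 5/2.
Simple pole: residue = g(a) at a = 9/4, which is 167/56.

Radius of convergence at 0: 9/4.
At 9/4: a pole of order 1; residue 167/56.


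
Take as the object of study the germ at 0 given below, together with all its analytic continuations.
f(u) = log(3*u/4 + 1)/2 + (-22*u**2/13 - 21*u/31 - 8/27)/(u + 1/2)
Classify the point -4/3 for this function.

The term (1/2)*log(1 - u/(-4/3)) has argument 1 - -4/3/(-4/3) = 0 at -4/3: a logarithmic (infinitely-sheeted) branch point; the remaining terms are analytic or single-valued there.

The point is a logarithmic branch point.


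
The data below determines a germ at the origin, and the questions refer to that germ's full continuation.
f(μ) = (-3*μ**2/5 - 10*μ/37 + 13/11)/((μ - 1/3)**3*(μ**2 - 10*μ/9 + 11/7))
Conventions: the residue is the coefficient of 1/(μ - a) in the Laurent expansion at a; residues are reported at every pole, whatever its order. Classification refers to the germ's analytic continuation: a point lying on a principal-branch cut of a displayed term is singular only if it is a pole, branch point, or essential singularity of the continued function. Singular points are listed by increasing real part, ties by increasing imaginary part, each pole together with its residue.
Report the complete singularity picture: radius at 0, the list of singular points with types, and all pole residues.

Radius of convergence at 0: 1/3.
At 1/3: a pole of order 3; residue -2203827507/1939989920.
At (5/9) - ((2/63)*sqrt(1253))*i: a pole of order 1; residue (2203827507/3879979840) - ((10881297/138903278272)*sqrt(1253))*i.
At (5/9) + ((2/63)*sqrt(1253))*i: a pole of order 1; residue (2203827507/3879979840) + ((10881297/138903278272)*sqrt(1253))*i.

Denominator factor (μ - 1/3)^3: pole of order 3 at 1/3, modulus 1/3.
Denominator factor (μ**2 - 10*μ/9 + 11/7): discriminant -2864/567, complex-conjugate roots (5/9) + ((2/63)*sqrt(1253))*i and (5/9) - ((2/63)*sqrt(1253))*i; poles of order 1, moduli (1/7)*sqrt(77) and (1/7)*sqrt(77).
The radius of convergence is the smallest modulus among the singular points: 1/3.
At the order-3 pole 1/3 set g(μ) = (μ - (1/3))^3*f(μ) = (-3*μ**2/5 - 10*μ/37 + 13/11)/(μ**2 - 10*μ/9 + 11/7).
Order-3 pole: residue = g''(a)/2; g''(1/3) = -2203827507/969994960, so the residue is -2203827507/1939989920.
The factor μ**2 - 10*μ/9 + 11/7 splits as (μ - a)(μ - a') with a = (5/9) - ((2/63)*sqrt(1253))*i, a' = (5/9) + ((2/63)*sqrt(1253))*i. At the order-1 pole a set g(μ) = (μ - a)*f(μ) = [(-3*μ**2/5 - 10*μ/37 + 13/11)/(μ - 1/3)**3] / (μ - a').
Simple pole: residue = g(a) at a = (5/9) - ((2/63)*sqrt(1253))*i, which is (2203827507/3879979840) - ((10881297/138903278272)*sqrt(1253))*i.
The factor μ**2 - 10*μ/9 + 11/7 splits as (μ - a)(μ - a') with a = (5/9) + ((2/63)*sqrt(1253))*i, a' = (5/9) - ((2/63)*sqrt(1253))*i. At the order-1 pole a set g(μ) = (μ - a)*f(μ) = [(-3*μ**2/5 - 10*μ/37 + 13/11)/(μ - 1/3)**3] / (μ - a').
Simple pole: residue = g(a) at a = (5/9) + ((2/63)*sqrt(1253))*i, which is (2203827507/3879979840) + ((10881297/138903278272)*sqrt(1253))*i.
List the singular points by increasing real part (a conjugate pair: the negative imaginary part first).


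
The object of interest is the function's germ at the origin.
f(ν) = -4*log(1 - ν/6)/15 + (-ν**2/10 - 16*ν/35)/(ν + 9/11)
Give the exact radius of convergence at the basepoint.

Denominator factor (ν + 9/11): pole of order 1 at -9/11, modulus 9/11.
Branch term (-4/15)*log(1 - ν/(6)): its argument vanishes at ν = 6, a logarithmic branch point, modulus 6.
The radius of convergence is the smallest modulus among the singular points: 9/11.

The radius of convergence is 9/11.


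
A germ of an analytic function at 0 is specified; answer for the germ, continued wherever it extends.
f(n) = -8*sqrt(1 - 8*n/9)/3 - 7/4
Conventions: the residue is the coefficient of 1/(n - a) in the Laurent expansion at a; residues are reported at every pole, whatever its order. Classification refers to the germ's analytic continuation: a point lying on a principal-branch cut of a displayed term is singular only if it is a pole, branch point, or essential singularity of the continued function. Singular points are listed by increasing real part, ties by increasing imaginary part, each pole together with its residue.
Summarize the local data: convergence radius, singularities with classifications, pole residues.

Radius of convergence at 0: 9/8.
At 9/8: an algebraic (square-root) branch point.

Branch term (-8/3)*sqrt(1 - n/(9/8)): its argument vanishes at n = 9/8, a square-root branch point, modulus 9/8.
The radius of convergence is the smallest modulus among the singular points: 9/8.


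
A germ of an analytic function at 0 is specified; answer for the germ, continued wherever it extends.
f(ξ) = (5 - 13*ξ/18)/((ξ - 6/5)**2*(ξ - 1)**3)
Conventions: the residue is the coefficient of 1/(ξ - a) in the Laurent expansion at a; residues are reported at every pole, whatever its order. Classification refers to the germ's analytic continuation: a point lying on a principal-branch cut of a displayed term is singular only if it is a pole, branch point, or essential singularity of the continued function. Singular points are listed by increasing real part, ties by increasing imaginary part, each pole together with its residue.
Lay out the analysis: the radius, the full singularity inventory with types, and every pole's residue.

Radius of convergence at 0: 1.
At 1: a pole of order 3; residue 141125/18.
At 6/5: a pole of order 2; residue -141125/18.

Denominator factor (ξ - 1)^3: pole of order 3 at 1, modulus 1.
Denominator factor (ξ - 6/5)^2: pole of order 2 at 6/5, modulus 6/5.
The radius of convergence is the smallest modulus among the singular points: 1.
At the order-3 pole 1 set g(ξ) = (ξ - (1))^3*f(ξ) = (5 - 13*ξ/18)/(ξ - 6/5)**2.
Order-3 pole: residue = g''(a)/2; g''(1) = 141125/9, so the residue is 141125/18.
At the order-2 pole 6/5 set g(ξ) = (ξ - (6/5))^2*f(ξ) = (5 - 13*ξ/18)/(ξ - 1)**3.
Order-2 pole: residue = g'(a); g'(6/5) = -141125/18, so the residue is -141125/18.
List the singular points by increasing real part (a conjugate pair: the negative imaginary part first).


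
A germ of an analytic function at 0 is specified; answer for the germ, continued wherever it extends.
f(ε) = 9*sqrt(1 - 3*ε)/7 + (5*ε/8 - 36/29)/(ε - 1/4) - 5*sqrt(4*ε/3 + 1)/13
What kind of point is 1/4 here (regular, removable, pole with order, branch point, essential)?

The point is a pole of order 1.

The denominator factor ε - 1/4 vanishes at 1/4 and appears to the power 1; the numerator there equals -1007/928, nonzero, and no other factor vanishes.
The branch terms are analytic at this point.
Hence a pole whose order is the multiplicity, 1.


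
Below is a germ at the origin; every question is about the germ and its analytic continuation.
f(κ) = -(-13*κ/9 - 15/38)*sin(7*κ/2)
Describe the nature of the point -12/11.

There is no denominator, hence no pole anywhere.
The factor -sin(7*κ/2) is entire.
So the germ continues analytically to -12/11.

The point is a regular point.


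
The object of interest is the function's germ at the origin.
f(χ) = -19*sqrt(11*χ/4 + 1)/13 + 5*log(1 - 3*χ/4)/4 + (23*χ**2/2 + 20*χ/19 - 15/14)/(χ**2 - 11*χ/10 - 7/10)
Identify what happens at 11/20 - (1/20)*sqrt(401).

The denominator factor χ**2 - 11*χ/10 - 7/10 vanishes at 11/20 - (1/20)*sqrt(401) and appears to the power 1; the numerator there equals 772199/53200 - (5207/7600)*sqrt(401), nonzero, and no other factor vanishes.
The branch terms are analytic at this point.
Hence a pole whose order is the multiplicity, 1.

The point is a pole of order 1.


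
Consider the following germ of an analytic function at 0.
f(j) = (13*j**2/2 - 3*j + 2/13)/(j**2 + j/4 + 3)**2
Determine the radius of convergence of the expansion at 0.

Denominator factor (j**2 + j/4 + 3)^2: discriminant -191/16, complex-conjugate roots (-1/8) + ((1/8)*sqrt(191))*i and (-1/8) - ((1/8)*sqrt(191))*i; poles of order 2, moduli sqrt(3) and sqrt(3).
The radius of convergence is the smallest modulus among the singular points: sqrt(3).

The radius of convergence is sqrt(3).


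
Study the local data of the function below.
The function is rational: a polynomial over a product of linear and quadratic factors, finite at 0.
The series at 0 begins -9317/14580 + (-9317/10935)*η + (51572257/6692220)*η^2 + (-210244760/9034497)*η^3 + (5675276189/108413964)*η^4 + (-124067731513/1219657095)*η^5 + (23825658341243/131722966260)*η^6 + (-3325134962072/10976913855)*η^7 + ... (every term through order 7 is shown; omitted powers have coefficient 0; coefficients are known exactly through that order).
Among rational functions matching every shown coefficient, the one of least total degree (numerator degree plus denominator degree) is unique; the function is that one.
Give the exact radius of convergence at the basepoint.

No rational of total degree below 5 reproduces all 8 coefficients; solving the [2/3] Pade equations on them gives f(η) = (16*η**2/17 - 7*η/4 - 7/20)/(η + 9/11)**3, whose expansion matches every shown term.
Denominator factor (η + 9/11)^3: pole of order 3 at -9/11, modulus 9/11.
The radius of convergence is the smallest modulus among the singular points: 9/11.

The radius of convergence is 9/11.


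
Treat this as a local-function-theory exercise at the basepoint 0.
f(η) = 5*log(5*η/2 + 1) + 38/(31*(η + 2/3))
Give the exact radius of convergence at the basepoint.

Denominator factor (η + 2/3): pole of order 1 at -2/3, modulus 2/3.
Branch term (5)*log(1 - η/(-2/5)): its argument vanishes at η = -2/5, a logarithmic branch point, modulus 2/5.
The radius of convergence is the smallest modulus among the singular points: 2/5.

The radius of convergence is 2/5.


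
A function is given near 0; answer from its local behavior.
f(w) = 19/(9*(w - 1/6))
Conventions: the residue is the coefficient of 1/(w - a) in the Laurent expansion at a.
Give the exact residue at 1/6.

The residue is 19/9.

At the order-1 pole 1/6 set g(w) = (w - (1/6))*f(w) = 19/9.
Simple pole: residue = g(a) at a = 1/6, which is 19/9.


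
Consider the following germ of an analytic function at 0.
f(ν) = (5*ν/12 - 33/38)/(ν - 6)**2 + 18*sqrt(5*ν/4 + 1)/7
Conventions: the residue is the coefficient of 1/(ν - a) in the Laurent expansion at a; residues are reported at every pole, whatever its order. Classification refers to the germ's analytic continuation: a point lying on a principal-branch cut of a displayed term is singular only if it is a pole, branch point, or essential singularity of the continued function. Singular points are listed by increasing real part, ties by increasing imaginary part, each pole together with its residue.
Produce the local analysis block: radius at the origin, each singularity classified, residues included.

Denominator factor (ν - 6)^2: pole of order 2 at 6, modulus 6.
Branch term (18/7)*sqrt(1 - ν/(-4/5)): its argument vanishes at ν = -4/5, a square-root branch point, modulus 4/5.
The radius of convergence is the smallest modulus among the singular points: 4/5.
The branch term is analytic at 6 and contributes nothing to the residue; only the rational part matters.
At the order-2 pole 6 set g(ν) = (ν - (6))^2*(rational part) = 5*ν/12 - 33/38.
Order-2 pole: residue = g'(a); g'(6) = 5/12, so the residue is 5/12.
List the singular points by increasing real part (a conjugate pair: the negative imaginary part first).

Radius of convergence at 0: 4/5.
At -4/5: an algebraic (square-root) branch point.
At 6: a pole of order 2; residue 5/12.


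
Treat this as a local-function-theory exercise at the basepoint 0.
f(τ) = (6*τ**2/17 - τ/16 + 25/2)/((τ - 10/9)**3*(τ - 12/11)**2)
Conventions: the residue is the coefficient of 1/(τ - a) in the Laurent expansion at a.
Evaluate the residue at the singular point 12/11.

At the order-2 pole 12/11 set g(τ) = (τ - (12/11))^2*f(τ) = (6*τ**2/17 - τ/16 + 25/2)/(τ - 10/9)**3.
Order-2 pole: residue = g'(a); g'(12/11) = -503880416523/2176, so the residue is -503880416523/2176.

The residue is -503880416523/2176.


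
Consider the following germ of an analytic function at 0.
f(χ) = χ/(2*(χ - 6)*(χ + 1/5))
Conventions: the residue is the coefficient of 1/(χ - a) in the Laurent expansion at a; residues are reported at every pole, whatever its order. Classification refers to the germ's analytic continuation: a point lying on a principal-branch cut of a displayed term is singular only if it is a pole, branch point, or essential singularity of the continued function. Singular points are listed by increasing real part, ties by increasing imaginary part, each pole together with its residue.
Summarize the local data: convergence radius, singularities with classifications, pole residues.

Radius of convergence at 0: 1/5.
At -1/5: a pole of order 1; residue 1/62.
At 6: a pole of order 1; residue 15/31.

Denominator factor (χ + 1/5): pole of order 1 at -1/5, modulus 1/5.
Denominator factor (χ - 6): pole of order 1 at 6, modulus 6.
The radius of convergence is the smallest modulus among the singular points: 1/5.
At the order-1 pole -1/5 set g(χ) = (χ - (-1/5))*f(χ) = χ/(2*(χ - 6)).
Simple pole: residue = g(a) at a = -1/5, which is 1/62.
At the order-1 pole 6 set g(χ) = (χ - (6))*f(χ) = χ/(2*(χ + 1/5)).
Simple pole: residue = g(a) at a = 6, which is 15/31.
List the singular points by increasing real part (a conjugate pair: the negative imaginary part first).


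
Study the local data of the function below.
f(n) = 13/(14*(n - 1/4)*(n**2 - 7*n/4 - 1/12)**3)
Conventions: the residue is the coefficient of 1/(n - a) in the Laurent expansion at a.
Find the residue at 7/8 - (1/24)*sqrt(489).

The factor n**2 - 7*n/4 - 1/12 splits as (n - a)(n - a') with a = 7/8 - (1/24)*sqrt(489), a' = 7/8 + (1/24)*sqrt(489). At the order-3 pole a set g(n) = (n - a)^3*f(n) = [13/(14*(n - 1/4))] / (n - a')^3.
Order-3 pole: residue = g''(a)/2; g''(7/8 - (1/24)*sqrt(489)) = 89856/9317 + (2351980800/5764224257)*sqrt(489), so the residue is 44928/9317 + (1175990400/5764224257)*sqrt(489).

The residue is 44928/9317 + (1175990400/5764224257)*sqrt(489).


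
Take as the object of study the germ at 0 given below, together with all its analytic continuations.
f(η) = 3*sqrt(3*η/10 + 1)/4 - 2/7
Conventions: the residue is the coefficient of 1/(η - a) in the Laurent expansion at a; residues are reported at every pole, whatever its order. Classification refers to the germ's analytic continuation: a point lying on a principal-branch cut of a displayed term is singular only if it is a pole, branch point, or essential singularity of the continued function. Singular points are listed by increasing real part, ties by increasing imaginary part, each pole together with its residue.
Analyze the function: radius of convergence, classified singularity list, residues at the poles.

Radius of convergence at 0: 10/3.
At -10/3: an algebraic (square-root) branch point.

Branch term (3/4)*sqrt(1 - η/(-10/3)): its argument vanishes at η = -10/3, a square-root branch point, modulus 10/3.
The radius of convergence is the smallest modulus among the singular points: 10/3.


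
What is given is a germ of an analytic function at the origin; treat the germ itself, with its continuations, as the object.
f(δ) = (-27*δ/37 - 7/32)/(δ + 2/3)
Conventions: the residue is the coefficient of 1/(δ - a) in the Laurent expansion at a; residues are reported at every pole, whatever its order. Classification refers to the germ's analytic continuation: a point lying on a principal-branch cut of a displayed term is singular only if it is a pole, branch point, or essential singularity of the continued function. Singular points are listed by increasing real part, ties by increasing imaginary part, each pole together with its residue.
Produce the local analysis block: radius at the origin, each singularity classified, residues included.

Radius of convergence at 0: 2/3.
At -2/3: a pole of order 1; residue 317/1184.

Denominator factor (δ + 2/3): pole of order 1 at -2/3, modulus 2/3.
The radius of convergence is the smallest modulus among the singular points: 2/3.
At the order-1 pole -2/3 set g(δ) = (δ - (-2/3))*f(δ) = -27*δ/37 - 7/32.
Simple pole: residue = g(a) at a = -2/3, which is 317/1184.


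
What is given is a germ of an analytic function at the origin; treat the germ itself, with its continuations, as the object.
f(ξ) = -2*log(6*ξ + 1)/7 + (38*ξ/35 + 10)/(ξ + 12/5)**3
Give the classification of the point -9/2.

Denominator factors: ξ + 12/5 = -21/10 at ξ = -9/2 — none vanishes.
Branch term log(1 - ξ/(-1/6)): argument at -9/2 is -26, nonzero, so -9/2 is not its branch point (a point on a principal cut is still regular for the continued germ).
So the germ continues analytically to -9/2.

The point is a regular point.


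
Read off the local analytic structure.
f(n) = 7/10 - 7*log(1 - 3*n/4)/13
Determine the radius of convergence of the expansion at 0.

The radius of convergence is 4/3.

Branch term (-7/13)*log(1 - n/(4/3)): its argument vanishes at n = 4/3, a logarithmic branch point, modulus 4/3.
The radius of convergence is the smallest modulus among the singular points: 4/3.


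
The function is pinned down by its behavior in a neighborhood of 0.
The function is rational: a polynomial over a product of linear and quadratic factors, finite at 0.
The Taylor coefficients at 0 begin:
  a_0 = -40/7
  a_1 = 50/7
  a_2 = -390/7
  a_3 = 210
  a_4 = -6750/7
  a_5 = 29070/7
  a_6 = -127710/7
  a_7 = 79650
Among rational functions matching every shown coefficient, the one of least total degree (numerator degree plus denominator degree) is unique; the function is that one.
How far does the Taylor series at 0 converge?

The radius of convergence is -1/4 + (1/12)*sqrt(33).

No rational of total degree below 3 reproduces all 8 coefficients; solving the [1/2] Pade equations on them gives f(θ) = (5*θ/3 + 20/21)/(θ**2 - θ/2 - 1/6), whose expansion matches every shown term.
Denominator factor (θ**2 - θ/2 - 1/6): discriminant 11/12, real irrational roots 1/4 + (1/12)*sqrt(33) and 1/4 - (1/12)*sqrt(33); poles of order 1, moduli 1/4 + (1/12)*sqrt(33) and -1/4 + (1/12)*sqrt(33).
The radius of convergence is the smallest modulus among the singular points: -1/4 + (1/12)*sqrt(33).


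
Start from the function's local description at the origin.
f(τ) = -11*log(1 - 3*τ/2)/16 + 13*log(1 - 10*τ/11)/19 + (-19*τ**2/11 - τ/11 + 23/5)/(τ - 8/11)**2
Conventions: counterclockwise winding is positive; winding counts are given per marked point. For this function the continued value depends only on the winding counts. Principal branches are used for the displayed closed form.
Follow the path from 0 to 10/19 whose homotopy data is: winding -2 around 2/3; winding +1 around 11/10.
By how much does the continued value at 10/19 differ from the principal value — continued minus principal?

The rational part is single-valued and drops out of the difference; each branch term changes only by its own monodromy.
(13/19)*log(1 - τ/(11/10)): each positive loop around 11/10 adds 2*pi*i to the log, so winding +1 contributes (13/19)*(1)*2*pi*i = (26/19)*pi*i.
(-11/16)*log(1 - τ/(2/3)): each positive loop around 2/3 adds 2*pi*i to the log, so winding -2 contributes (-11/16)*(-2)*2*pi*i = (11/4)*pi*i.
Summing the contributions at τ = 10/19 gives (313/76)*pi*i.

Continued minus principal equals (313/76)*pi*i.


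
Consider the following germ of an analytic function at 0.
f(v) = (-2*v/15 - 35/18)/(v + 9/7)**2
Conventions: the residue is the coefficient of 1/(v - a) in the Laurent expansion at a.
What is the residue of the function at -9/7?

At the order-2 pole -9/7 set g(v) = (v - (-9/7))^2*f(v) = -2*v/15 - 35/18.
Order-2 pole: residue = g'(a); g'(-9/7) = -2/15, so the residue is -2/15.

The residue is -2/15.


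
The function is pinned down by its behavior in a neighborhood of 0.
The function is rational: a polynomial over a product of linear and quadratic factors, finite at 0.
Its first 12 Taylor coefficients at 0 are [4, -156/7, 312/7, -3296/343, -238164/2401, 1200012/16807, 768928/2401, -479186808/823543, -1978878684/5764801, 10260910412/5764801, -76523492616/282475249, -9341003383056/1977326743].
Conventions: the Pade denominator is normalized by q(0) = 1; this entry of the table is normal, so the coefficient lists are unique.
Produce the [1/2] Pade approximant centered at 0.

Taylor coefficients needed (read off): a_0 = 4, a_1 = -156/7, a_2 = 312/7, a_3 = -3296/343.
Write the denominator as Q(ε) = 1 + q1*ε + q2*ε^2. Requiring Q*f - P = O(ε^4) with deg P <= 1 kills the coefficients of ε^2..ε^3 in Q*f:
  ε^2: a_2 + q1*a_1 + q2*a_0 = 0, i.e. 312/7 + (-156/7)*q1 + (4)*q2 = 0.
  ε^3: a_3 + q1*a_2 + q2*a_1 = 0, i.e. -3296/343 + (312/7)*q1 + (-156/7)*q2 = 0.
Solving this linear system: q1 = 4094/1365, q2 = 1364/245.
The numerator is Q*f truncated at degree 1: P0 = a_0 = 4; P1 = a_1 + q1*a_0 = -14044/1365.

The Pade approximant has numerator coefficients [4, -14044/1365]; denominator coefficients [1, 4094/1365, 1364/245].


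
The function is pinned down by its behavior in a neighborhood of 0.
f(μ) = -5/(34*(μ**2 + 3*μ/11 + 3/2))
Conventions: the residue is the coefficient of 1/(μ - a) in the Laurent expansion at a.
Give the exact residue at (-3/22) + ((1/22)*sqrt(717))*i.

The factor μ**2 + 3*μ/11 + 3/2 splits as (μ - a)(μ - a') with a = (-3/22) + ((1/22)*sqrt(717))*i, a' = (-3/22) - ((1/22)*sqrt(717))*i. At the order-1 pole a set g(μ) = (μ - a)*f(μ) = [-5/34] / (μ - a').
Simple pole: residue = g(a) at a = (-3/22) + ((1/22)*sqrt(717))*i, which is ((55/24378)*sqrt(717))*i.

The residue is ((55/24378)*sqrt(717))*i.


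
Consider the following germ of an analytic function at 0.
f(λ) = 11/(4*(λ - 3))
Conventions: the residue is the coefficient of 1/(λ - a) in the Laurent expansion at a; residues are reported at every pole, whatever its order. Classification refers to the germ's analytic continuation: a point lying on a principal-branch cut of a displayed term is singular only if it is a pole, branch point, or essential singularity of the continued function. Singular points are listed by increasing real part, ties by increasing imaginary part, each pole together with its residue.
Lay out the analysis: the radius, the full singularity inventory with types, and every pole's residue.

Denominator factor (λ - 3): pole of order 1 at 3, modulus 3.
The radius of convergence is the smallest modulus among the singular points: 3.
At the order-1 pole 3 set g(λ) = (λ - (3))*f(λ) = 11/4.
Simple pole: residue = g(a) at a = 3, which is 11/4.

Radius of convergence at 0: 3.
At 3: a pole of order 1; residue 11/4.


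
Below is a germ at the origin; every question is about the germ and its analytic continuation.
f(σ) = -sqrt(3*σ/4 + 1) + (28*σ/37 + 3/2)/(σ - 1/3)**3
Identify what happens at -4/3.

The point is an algebraic (square-root) branch point.

The term (-1)*sqrt(1 - σ/(-4/3)) has argument 1 - -4/3/(-4/3) = 0 at -4/3: a square-root (algebraic, two-sheeted) branch point; the remaining terms are analytic or single-valued there.


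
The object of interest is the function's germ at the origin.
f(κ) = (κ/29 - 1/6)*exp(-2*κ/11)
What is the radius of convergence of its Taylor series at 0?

The factor exp(-2*κ/11) is entire and contributes no finite singular point.
The polynomial part has no poles.
No finite singular points: the Taylor series at 0 converges everywhere.

The radius of convergence is infinite.


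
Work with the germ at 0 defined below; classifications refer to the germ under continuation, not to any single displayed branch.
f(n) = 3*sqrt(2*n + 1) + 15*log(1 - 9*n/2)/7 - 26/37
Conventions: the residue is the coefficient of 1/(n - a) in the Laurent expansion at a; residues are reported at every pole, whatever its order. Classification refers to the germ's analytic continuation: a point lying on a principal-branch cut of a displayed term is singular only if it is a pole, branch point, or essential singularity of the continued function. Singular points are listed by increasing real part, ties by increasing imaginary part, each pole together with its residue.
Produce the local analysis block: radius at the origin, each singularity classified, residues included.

Branch term (3)*sqrt(1 - n/(-1/2)): its argument vanishes at n = -1/2, a square-root branch point, modulus 1/2.
Branch term (15/7)*log(1 - n/(2/9)): its argument vanishes at n = 2/9, a logarithmic branch point, modulus 2/9.
The radius of convergence is the smallest modulus among the singular points: 2/9.
List the singular points by increasing real part (a conjugate pair: the negative imaginary part first).

Radius of convergence at 0: 2/9.
At -1/2: an algebraic (square-root) branch point.
At 2/9: a logarithmic branch point.


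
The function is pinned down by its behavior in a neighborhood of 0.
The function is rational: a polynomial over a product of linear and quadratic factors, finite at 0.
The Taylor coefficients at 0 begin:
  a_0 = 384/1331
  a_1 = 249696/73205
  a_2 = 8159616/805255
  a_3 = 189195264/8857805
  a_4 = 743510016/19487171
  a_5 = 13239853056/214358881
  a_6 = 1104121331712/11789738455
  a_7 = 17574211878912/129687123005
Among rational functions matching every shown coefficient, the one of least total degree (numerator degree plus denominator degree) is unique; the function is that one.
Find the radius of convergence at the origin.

The radius of convergence is 11/12.

No rational of total degree below 4 reproduces all 8 coefficients; solving the [1/3] Pade equations on them gives f(v) = (-19*v/10 - 2/9)/(v - 11/12)**3, whose expansion matches every shown term.
Denominator factor (v - 11/12)^3: pole of order 3 at 11/12, modulus 11/12.
The radius of convergence is the smallest modulus among the singular points: 11/12.


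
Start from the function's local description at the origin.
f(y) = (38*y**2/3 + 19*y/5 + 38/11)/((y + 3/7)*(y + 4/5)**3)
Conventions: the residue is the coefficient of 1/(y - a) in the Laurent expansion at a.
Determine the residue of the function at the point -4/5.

The residue is -1958425/24167.

At the order-3 pole -4/5 set g(y) = (y - (-4/5))^3*f(y) = (38*y**2/3 + 19*y/5 + 38/11)/(y + 3/7).
Order-3 pole: residue = g''(a)/2; g''(-4/5) = -3916850/24167, so the residue is -1958425/24167.


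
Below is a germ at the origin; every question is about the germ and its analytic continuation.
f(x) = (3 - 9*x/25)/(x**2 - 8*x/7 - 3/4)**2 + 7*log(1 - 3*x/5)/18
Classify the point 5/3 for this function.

The point is a logarithmic branch point.

The term (7/18)*log(1 - x/(5/3)) has argument 1 - 5/3/(5/3) = 0 at 5/3: a logarithmic (infinitely-sheeted) branch point; the remaining terms are analytic or single-valued there.


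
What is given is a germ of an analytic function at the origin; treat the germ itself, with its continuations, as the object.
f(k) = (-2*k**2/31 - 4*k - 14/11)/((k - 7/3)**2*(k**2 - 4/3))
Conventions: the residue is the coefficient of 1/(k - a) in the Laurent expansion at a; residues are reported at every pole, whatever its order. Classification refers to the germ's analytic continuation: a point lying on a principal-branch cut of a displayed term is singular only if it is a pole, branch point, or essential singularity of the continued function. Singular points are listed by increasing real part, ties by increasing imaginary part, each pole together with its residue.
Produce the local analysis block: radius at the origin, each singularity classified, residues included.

Denominator factor (k - 7/3)^2: pole of order 2 at 7/3, modulus 7/3.
Denominator factor (k**2 - 4/3): discriminant 16/3, real irrational roots (2/3)*sqrt(3) and -(2/3)*sqrt(3); poles of order 1, moduli (2/3)*sqrt(3) and (2/3)*sqrt(3).
The radius of convergence is the smallest modulus among the singular points: (2/3)*sqrt(3).
The factor k**2 - 4/3 splits as (k - a)(k - a') with a = -(2/3)*sqrt(3), a' = (2/3)*sqrt(3). At the order-1 pole a set g(k) = (k - a)*f(k) = [(-2*k**2/31 - 4*k - 14/11)/(k - 7/3)**2] / (k - a').
Simple pole: residue = g(a) at a = -(2/3)*sqrt(3), which is -461988/466829 + (470913/933658)*sqrt(3).
The factor k**2 - 4/3 splits as (k - a)(k - a') with a = (2/3)*sqrt(3), a' = -(2/3)*sqrt(3). At the order-1 pole a set g(k) = (k - a)*f(k) = [(-2*k**2/31 - 4*k - 14/11)/(k - 7/3)**2] / (k - a').
Simple pole: residue = g(a) at a = (2/3)*sqrt(3), which is -461988/466829 - (470913/933658)*sqrt(3).
At the order-2 pole 7/3 set g(k) = (k - (7/3))^2*f(k) = (-2*k**2/31 - 4*k - 14/11)/(k**2 - 4/3).
Order-2 pole: residue = g'(a); g'(7/3) = 923976/466829, so the residue is 923976/466829.
List the singular points by increasing real part (a conjugate pair: the negative imaginary part first).

Radius of convergence at 0: (2/3)*sqrt(3).
At -(2/3)*sqrt(3): a pole of order 1; residue -461988/466829 + (470913/933658)*sqrt(3).
At (2/3)*sqrt(3): a pole of order 1; residue -461988/466829 - (470913/933658)*sqrt(3).
At 7/3: a pole of order 2; residue 923976/466829.


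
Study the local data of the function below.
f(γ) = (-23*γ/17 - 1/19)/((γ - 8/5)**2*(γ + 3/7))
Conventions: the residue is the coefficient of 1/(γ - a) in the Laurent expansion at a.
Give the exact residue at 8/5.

The residue is -208600/1628243.

At the order-2 pole 8/5 set g(γ) = (γ - (8/5))^2*f(γ) = (-23*γ/17 - 1/19)/(γ + 3/7).
Order-2 pole: residue = g'(a); g'(8/5) = -208600/1628243, so the residue is -208600/1628243.


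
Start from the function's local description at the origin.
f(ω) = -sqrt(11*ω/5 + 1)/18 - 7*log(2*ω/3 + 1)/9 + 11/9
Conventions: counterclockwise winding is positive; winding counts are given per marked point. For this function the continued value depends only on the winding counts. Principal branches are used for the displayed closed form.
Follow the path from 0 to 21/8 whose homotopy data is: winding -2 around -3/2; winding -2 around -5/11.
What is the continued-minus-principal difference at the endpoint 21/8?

The rational part is single-valued and drops out of the difference; each branch term changes only by its own monodromy.
(-1/18)*sqrt(1 - ω/(-5/11)): winding -2 is even, the square root returns to the same sheet, contribution 0.
(-7/9)*log(1 - ω/(-3/2)): each positive loop around -3/2 adds 2*pi*i to the log, so winding -2 contributes (-7/9)*(-2)*2*pi*i = (28/9)*pi*i.
Summing the contributions at ω = 21/8 gives (28/9)*pi*i.

Continued minus principal equals (28/9)*pi*i.


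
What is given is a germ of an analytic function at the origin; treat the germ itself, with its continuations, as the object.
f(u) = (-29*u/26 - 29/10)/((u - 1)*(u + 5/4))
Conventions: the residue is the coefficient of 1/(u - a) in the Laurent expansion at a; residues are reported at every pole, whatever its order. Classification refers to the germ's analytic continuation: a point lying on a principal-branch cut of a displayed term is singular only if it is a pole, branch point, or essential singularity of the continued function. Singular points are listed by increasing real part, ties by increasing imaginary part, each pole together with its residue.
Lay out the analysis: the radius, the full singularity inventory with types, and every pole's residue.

Radius of convergence at 0: 1.
At -5/4: a pole of order 1; residue 87/130.
At 1: a pole of order 1; residue -116/65.

Denominator factor (u - 1): pole of order 1 at 1, modulus 1.
Denominator factor (u + 5/4): pole of order 1 at -5/4, modulus 5/4.
The radius of convergence is the smallest modulus among the singular points: 1.
At the order-1 pole -5/4 set g(u) = (u - (-5/4))*f(u) = (-29*u/26 - 29/10)/(u - 1).
Simple pole: residue = g(a) at a = -5/4, which is 87/130.
At the order-1 pole 1 set g(u) = (u - (1))*f(u) = (-29*u/26 - 29/10)/(u + 5/4).
Simple pole: residue = g(a) at a = 1, which is -116/65.
List the singular points by increasing real part (a conjugate pair: the negative imaginary part first).


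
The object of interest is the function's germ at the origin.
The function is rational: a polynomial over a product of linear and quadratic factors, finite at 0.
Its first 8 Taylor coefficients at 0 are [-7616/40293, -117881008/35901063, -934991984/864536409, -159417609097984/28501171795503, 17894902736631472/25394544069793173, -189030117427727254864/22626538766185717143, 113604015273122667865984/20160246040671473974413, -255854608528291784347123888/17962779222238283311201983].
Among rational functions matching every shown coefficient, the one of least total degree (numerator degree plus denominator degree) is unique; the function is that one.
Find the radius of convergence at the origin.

No rational of total degree below 6 reproduces all 8 coefficients; solving the [2/4] Pade equations on them gives f(v) = (-15*v**2/7 + 31*v/4 + 17/37)/((v - 11/8)**2*(v**2 - 11*v/9 - 9/7)), whose expansion matches every shown term.
Denominator factor (v**2 - 11*v/9 - 9/7): discriminant 3763/567, real irrational roots 11/18 + (1/126)*sqrt(26341) and 11/18 - (1/126)*sqrt(26341); poles of order 1, moduli 11/18 + (1/126)*sqrt(26341) and -11/18 + (1/126)*sqrt(26341).
Denominator factor (v - 11/8)^2: pole of order 2 at 11/8, modulus 11/8.
The radius of convergence is the smallest modulus among the singular points: -11/18 + (1/126)*sqrt(26341).

The radius of convergence is -11/18 + (1/126)*sqrt(26341).


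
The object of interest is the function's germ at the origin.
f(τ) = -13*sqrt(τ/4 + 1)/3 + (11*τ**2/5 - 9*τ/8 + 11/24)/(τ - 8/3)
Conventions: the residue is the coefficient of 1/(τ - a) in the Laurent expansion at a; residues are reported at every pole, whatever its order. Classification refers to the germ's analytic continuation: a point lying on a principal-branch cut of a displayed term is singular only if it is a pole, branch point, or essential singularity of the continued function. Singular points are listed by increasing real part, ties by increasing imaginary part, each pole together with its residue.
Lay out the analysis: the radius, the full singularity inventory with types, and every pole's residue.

Denominator factor (τ - 8/3): pole of order 1 at 8/3, modulus 8/3.
Branch term (-13/3)*sqrt(1 - τ/(-4)): its argument vanishes at τ = -4, a square-root branch point, modulus 4.
The radius of convergence is the smallest modulus among the singular points: 8/3.
The branch term is analytic at 8/3 and contributes nothing to the residue; only the rational part matters.
At the order-1 pole 8/3 set g(τ) = (τ - (8/3))*(rational part) = 11*τ**2/5 - 9*τ/8 + 11/24.
Simple pole: residue = g(a) at a = 8/3, which is 4717/360.
List the singular points by increasing real part (a conjugate pair: the negative imaginary part first).

Radius of convergence at 0: 8/3.
At -4: an algebraic (square-root) branch point.
At 8/3: a pole of order 1; residue 4717/360.


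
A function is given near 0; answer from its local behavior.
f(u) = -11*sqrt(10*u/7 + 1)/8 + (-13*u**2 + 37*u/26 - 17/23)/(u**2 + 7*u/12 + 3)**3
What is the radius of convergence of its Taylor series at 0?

The radius of convergence is 7/10.

Denominator factor (u**2 + 7*u/12 + 3)^3: discriminant -1679/144, complex-conjugate roots (-7/24) + ((1/24)*sqrt(1679))*i and (-7/24) - ((1/24)*sqrt(1679))*i; poles of order 3, moduli sqrt(3) and sqrt(3).
Branch term (-11/8)*sqrt(1 - u/(-7/10)): its argument vanishes at u = -7/10, a square-root branch point, modulus 7/10.
The radius of convergence is the smallest modulus among the singular points: 7/10.


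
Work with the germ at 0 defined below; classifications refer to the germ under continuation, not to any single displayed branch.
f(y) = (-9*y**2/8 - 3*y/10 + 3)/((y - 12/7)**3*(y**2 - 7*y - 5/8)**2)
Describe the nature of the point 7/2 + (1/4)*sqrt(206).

The point is a pole of order 2.

The denominator factor y**2 - 7*y - 5/8 vanishes at 7/2 + (1/4)*sqrt(206) and appears to the power 2; the numerator there equals -8421/320 - (327/160)*sqrt(206), nonzero, and no other factor vanishes.
Hence a pole whose order is the multiplicity, 2.


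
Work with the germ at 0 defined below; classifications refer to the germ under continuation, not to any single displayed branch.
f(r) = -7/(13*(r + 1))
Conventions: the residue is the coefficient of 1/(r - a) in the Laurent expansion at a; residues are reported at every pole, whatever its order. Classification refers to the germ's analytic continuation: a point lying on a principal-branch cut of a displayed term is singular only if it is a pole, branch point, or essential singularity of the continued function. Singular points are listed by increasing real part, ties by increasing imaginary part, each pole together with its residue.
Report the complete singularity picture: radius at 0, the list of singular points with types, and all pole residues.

Denominator factor (r + 1): pole of order 1 at -1, modulus 1.
The radius of convergence is the smallest modulus among the singular points: 1.
At the order-1 pole -1 set g(r) = (r - (-1))*f(r) = -7/13.
Simple pole: residue = g(a) at a = -1, which is -7/13.

Radius of convergence at 0: 1.
At -1: a pole of order 1; residue -7/13.


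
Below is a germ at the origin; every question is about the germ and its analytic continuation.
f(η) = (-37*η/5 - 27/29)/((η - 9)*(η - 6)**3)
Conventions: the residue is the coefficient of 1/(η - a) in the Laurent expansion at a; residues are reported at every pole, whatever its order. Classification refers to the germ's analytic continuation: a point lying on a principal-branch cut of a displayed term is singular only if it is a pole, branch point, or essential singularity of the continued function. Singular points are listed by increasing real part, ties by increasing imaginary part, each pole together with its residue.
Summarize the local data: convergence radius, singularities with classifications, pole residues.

Denominator factor (η - 6)^3: pole of order 3 at 6, modulus 6.
Denominator factor (η - 9): pole of order 1 at 9, modulus 9.
The radius of convergence is the smallest modulus among the singular points: 6.
At the order-3 pole 6 set g(η) = (η - (6))^3*f(η) = (-37*η/5 - 27/29)/(η - 9).
Order-3 pole: residue = g''(a)/2; g''(6) = 2176/435, so the residue is 1088/435.
At the order-1 pole 9 set g(η) = (η - (9))*f(η) = (-37*η/5 - 27/29)/(η - 6)**3.
Simple pole: residue = g(a) at a = 9, which is -1088/435.
List the singular points by increasing real part (a conjugate pair: the negative imaginary part first).

Radius of convergence at 0: 6.
At 6: a pole of order 3; residue 1088/435.
At 9: a pole of order 1; residue -1088/435.


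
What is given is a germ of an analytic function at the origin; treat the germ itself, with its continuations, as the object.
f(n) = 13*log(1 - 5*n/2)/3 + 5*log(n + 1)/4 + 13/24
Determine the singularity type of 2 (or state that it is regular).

The point is a regular point.

There is no denominator, hence no pole anywhere.
Branch term log(1 - n/(-1)): argument at 2 is 3, nonzero, so 2 is not its branch point (a point on a principal cut is still regular for the continued germ).
Branch term log(1 - n/(2/5)): argument at 2 is -4, nonzero, so 2 is not its branch point (a point on a principal cut is still regular for the continued germ).
So the germ continues analytically to 2.


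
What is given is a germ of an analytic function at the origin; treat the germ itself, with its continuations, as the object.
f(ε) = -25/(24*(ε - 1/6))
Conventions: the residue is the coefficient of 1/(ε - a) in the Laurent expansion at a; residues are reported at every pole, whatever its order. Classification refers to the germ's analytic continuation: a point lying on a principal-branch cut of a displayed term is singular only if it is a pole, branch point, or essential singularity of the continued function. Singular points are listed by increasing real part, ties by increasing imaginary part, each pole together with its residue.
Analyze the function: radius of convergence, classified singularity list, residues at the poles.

Denominator factor (ε - 1/6): pole of order 1 at 1/6, modulus 1/6.
The radius of convergence is the smallest modulus among the singular points: 1/6.
At the order-1 pole 1/6 set g(ε) = (ε - (1/6))*f(ε) = -25/24.
Simple pole: residue = g(a) at a = 1/6, which is -25/24.

Radius of convergence at 0: 1/6.
At 1/6: a pole of order 1; residue -25/24.
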